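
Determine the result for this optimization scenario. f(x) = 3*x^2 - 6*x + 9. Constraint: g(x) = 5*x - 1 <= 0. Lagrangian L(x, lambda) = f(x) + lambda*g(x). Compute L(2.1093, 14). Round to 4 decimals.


Step 1: Evaluate f(x).
f(2.1093) = 3*2.1093^2 - 6*2.1093 + 9 = 9.6916
Step 2: Evaluate g(x).
g(2.1093) = 5*2.1093 - 1 = 9.5465
Step 3: Compute Lagrangian.
L = 9.6916 + 14*9.5465 = 143.3426


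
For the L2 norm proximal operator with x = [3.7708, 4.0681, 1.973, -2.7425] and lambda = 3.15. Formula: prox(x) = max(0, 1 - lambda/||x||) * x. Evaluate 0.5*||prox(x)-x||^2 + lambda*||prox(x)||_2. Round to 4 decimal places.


Step 1: Compute ||x||.
||x|| = 6.4948
Step 2: Compute scaling factor.
scale = max(0, 1 - 3.15/6.4948) = 0.515
Step 3: prox(x) = [1.9419, 2.0951, 1.0161, -1.4124]
||prox(x)|| = 3.3448
Step 4: Proximal objective.
0.5*||prox-x||^2 = 4.9613
lambda*||prox|| = 10.5361
Total = 15.4974


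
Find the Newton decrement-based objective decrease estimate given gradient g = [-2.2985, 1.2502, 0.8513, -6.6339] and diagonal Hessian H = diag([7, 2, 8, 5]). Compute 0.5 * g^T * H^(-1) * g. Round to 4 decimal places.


Step 1: H is diagonal, so H^(-1) * g = [-0.3284, 0.6251, 0.1064, -1.3268].
Step 2: g^T H^(-1) g = sum_i g_i^2 / H_ii
  = (-2.2985)^2/7 + (1.2502)^2/2 + (0.8513)^2/8 + (-6.6339)^2/5
  = 0.7547 + 0.7815 + 0.0906 + 8.8017 = 10.4285
Step 3: Objective decrease = 0.5 * g^T H^(-1) g = 5.2143


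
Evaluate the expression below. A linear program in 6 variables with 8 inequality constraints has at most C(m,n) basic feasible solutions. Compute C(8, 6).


Each vertex corresponds to some choice of n active constraints out of m, so the number of vertices is at most C(m, n) = m! / (n!(m-n)!).
m = 8, n = 6
Numerator: 8 * 7 * 6 * 5 * 4 * 3
Denominator: 6! = 720
C(8, 6) = 28


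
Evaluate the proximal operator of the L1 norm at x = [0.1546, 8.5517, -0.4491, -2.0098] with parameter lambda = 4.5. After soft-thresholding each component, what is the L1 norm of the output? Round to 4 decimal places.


Soft-thresholding with lambda = 4.5:
prox(0.1546) = sign(0.1546)*max(|0.1546| - 4.5, 0) = 0.0
prox(8.5517) = sign(8.5517)*max(|8.5517| - 4.5, 0) = 4.0517
prox(-0.4491) = sign(-0.4491)*max(|-0.4491| - 4.5, 0) = 0.0
prox(-2.0098) = sign(-2.0098)*max(|-2.0098| - 4.5, 0) = 0.0
prox(x) = [0.0, 4.0517, 0.0, 0.0]
||prox(x)||_1 = 0.0 + 4.0517 + 0.0 + 0.0 = 4.0517


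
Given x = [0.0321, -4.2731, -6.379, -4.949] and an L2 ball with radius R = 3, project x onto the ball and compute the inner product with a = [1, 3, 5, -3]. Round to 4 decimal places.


Step 1: Compute ||x|| (intermediates to 6 decimals).
||x|| = sqrt(0.0321^2 + (-4.2731)^2 + (-6.379)^2 + (-4.949)^2) = 9.134805
Step 2: Project.
Since ||x|| > R, scale = R/||x|| = 3/9.134805 = 0.328414, proj(x) = scale * x
proj(x) = [0.010542, -1.403346, -2.094953, -1.625321]
Step 3: Dot product.
a^T * proj(x) = 1*0.010542 + 3*(-1.403346) + 5*(-2.094953) - 3*(-1.625321) = -9.7983


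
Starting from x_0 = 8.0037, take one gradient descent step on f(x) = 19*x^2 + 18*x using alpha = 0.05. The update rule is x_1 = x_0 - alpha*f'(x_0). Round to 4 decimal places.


We compute the gradient at x_0 and apply the update.
f'(x) = 38*x + 18
f'(8.0037) = 38*8.0037 + 18 = 322.1406
x_1 = 8.0037 - 0.05*322.1406 = -8.1033


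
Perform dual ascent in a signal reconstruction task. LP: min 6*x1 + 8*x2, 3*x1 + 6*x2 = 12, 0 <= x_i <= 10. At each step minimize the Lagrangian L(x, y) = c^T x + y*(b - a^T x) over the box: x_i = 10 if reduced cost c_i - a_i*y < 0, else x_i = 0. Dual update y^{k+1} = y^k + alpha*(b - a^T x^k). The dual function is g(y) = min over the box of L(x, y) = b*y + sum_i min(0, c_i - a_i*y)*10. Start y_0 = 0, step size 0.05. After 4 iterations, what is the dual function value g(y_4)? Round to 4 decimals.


Dual ascent for LP: min 6*x1 + 8*x2, 3*x1 + 6*x2 = 12, 0 <= x_i <= 10
Step 1: y^k = 0.0, reduced costs: (6.0, 8.0)
  x^k = (0.0, 0.0), subgradient = b - a^T x = 12.0
  y^{k+1} = 0.0 + 0.05*12.0 = 0.6
Step 2: y^k = 0.6, reduced costs: (4.2, 4.4)
  x^k = (0.0, 0.0), subgradient = b - a^T x = 12.0
  y^{k+1} = 0.6 + 0.05*12.0 = 1.2
Step 3: y^k = 1.2, reduced costs: (2.4, 0.8)
  x^k = (0.0, 0.0), subgradient = b - a^T x = 12.0
  y^{k+1} = 1.2 + 0.05*12.0 = 1.8
Step 4: y^k = 1.8, reduced costs: (0.6, -2.8)
  x^k = (0.0, 10.0), subgradient = b - a^T x = -48.0
  y^{k+1} = 1.8 + 0.05*-48.0 = -0.6
Dual objective at y_4 = -0.6: reduced costs (7.8, 11.6), box minimizer x = (0.0, 0.0)
g(y_4) = b*y + (c1 - a1*y)*x1 + (c2 - a2*y)*x2 = 12*(-0.6) + 7.8*0.0 + 11.6*0.0 = -7.2 + 0.0 + 0.0 = -7.2


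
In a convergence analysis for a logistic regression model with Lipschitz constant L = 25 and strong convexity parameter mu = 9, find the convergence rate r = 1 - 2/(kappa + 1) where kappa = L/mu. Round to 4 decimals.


Step 1: Compute the condition number.
kappa = L/mu = 25/9 = 2.7778
Step 2: Compute the convergence rate.
r = 1 - 2/(kappa + 1) = 1 - 2*mu/(L + mu) = (L - mu)/(L + mu) = 16/34 = 0.4706


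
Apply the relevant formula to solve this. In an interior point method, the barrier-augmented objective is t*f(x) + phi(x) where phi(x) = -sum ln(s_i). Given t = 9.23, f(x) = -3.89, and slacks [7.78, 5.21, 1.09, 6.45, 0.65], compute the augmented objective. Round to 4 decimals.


Step 1: Compute log-barrier.
ln values: [2.0516, 1.6506, 0.0862, 1.8641, -0.4308]
phi = -(2.0516 + 1.6506 + 0.0862 + 1.8641 - 0.4308) = -5.2216
Step 2: Compute augmented objective.
t*f(x) = 9.23*-3.89 = -35.9047
Total = -35.9047 - 5.2216 = -41.1263


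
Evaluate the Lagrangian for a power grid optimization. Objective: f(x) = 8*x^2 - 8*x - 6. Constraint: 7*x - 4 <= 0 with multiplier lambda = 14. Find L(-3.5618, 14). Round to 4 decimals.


Step 1: Evaluate f(x).
f(-3.5618) = 8*(-3.5618)^2 - 8*(-3.5618) - 6 = 123.9858
Step 2: Evaluate g(x).
g(-3.5618) = 7*-3.5618 - 4 = -28.9326
Step 3: Compute Lagrangian.
L = 123.9858 + 14*-28.9326 = -281.0706


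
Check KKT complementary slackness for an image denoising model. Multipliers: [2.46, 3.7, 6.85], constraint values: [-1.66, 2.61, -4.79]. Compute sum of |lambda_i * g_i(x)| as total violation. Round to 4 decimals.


KKT complementary slackness check:
lambda_1 * g_1 = 2.46 * -1.66 = -4.0836
lambda_2 * g_2 = 3.7 * 2.61 = 9.657
lambda_3 * g_3 = 6.85 * -4.79 = -32.8115
Total violation = 4.0836 + 9.657 + 32.8115 = 46.5521


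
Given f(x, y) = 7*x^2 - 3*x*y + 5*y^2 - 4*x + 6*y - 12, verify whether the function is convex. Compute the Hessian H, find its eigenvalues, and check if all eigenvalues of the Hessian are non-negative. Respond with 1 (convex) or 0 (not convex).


The Hessian of f(x,y) = 7*x^2 - 3*x*y + 5*y^2 - 4*x + 6*y - 12 is:
H = [[14, -3], [-3, 10]]
Trace = 14 + 10 = 24
Determinant = 14*10 - (-3)^2 = 131
Discriminant = (24)^2 - 4*131 = 52.0
Eigenvalues: lambda_1 = 8.3944, lambda_2 = 15.6056
The function is convex.

1


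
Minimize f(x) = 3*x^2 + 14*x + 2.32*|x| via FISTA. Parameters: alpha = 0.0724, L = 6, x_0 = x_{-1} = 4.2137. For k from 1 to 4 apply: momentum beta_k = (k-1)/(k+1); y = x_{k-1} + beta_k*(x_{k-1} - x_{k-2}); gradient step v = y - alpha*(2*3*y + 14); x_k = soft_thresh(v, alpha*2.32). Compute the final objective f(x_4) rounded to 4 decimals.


FISTA on f(x) = 3*x^2 + 14*x + 2.32*|x|
L = 6, alpha = 0.0724
Iteration 1: beta = 0.0, y = 4.2137 + 0.0*(4.2137 - 4.2137) = 4.2137
  grad(y) = 39.2822, v = y - alpha*grad = 1.3697
  prox(v) = soft_thresh(1.3697, 0.168) = 1.2017
Iteration 2: beta = 0.3333, y = 1.2017 + 0.3333*(1.2017 - 4.2137) = 0.1977
  grad(y) = 15.1862, v = y - alpha*grad = -0.9018
  prox(v) = soft_thresh(-0.9018, 0.168) = -0.7338
Iteration 3: beta = 0.5, y = -0.7338 + 0.5*(-0.7338 - 1.2017) = -1.7016
  grad(y) = 3.7906, v = y - alpha*grad = -1.976
  prox(v) = soft_thresh(-1.976, 0.168) = -1.808
Iteration 4: beta = 0.6, y = -1.808 + 0.6*(-1.808 + 0.7338) = -2.4526
  grad(y) = -0.7155, v = y - alpha*grad = -2.4008
  prox(v) = soft_thresh(-2.4008, 0.168) = -2.2328
f(x_4) = 3*(-2.2328)^2 + 14*(-2.2328) + 2.32*|-2.2328| = -11.1229


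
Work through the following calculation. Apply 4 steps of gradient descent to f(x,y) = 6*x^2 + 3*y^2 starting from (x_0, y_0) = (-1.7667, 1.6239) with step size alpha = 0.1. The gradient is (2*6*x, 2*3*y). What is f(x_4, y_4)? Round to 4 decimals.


Gradient descent on f(x,y) = 6*x^2 + 3*y^2.
Starting point: (-1.7667, 1.6239), alpha = 0.1
Step 1: grad_x = 2*6*-1.7667 = -21.2004, grad_y = 2*3*1.6239 = 9.7434
  x_1 = -1.7667 - 0.1*-21.2004 = 0.3533
  y_1 = 1.6239 - 0.1*9.7434 = 0.6496
Step 2: grad_x = 2*6*0.3533 = 4.2401, grad_y = 2*3*0.6496 = 3.8974
  x_2 = 0.3533 - 0.1*4.2401 = -0.0707
  y_2 = 0.6496 - 0.1*3.8974 = 0.2598
Step 3: grad_x = 2*6*-0.0707 = -0.848, grad_y = 2*3*0.2598 = 1.5589
  x_3 = -0.0707 - 0.1*-0.848 = 0.0141
  y_3 = 0.2598 - 0.1*1.5589 = 0.1039
Step 4: grad_x = 2*6*0.0141 = 0.1696, grad_y = 2*3*0.1039 = 0.6236
  x_4 = 0.0141 - 0.1*0.1696 = -0.0028
  y_4 = 0.1039 - 0.1*0.6236 = 0.0416
f(-0.0028, 0.0416) = 6*(-0.0028)^2 + 3*0.0416^2 = 0.0052


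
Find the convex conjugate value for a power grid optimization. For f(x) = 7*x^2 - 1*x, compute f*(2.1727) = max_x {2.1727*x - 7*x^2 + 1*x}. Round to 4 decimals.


f*(y) = sup_x {y*x - a*x^2 - b*x} = sup_x {(y-b)*x - a*x^2}
FOC: (y - b) - 2a*x = 0 => x* = (y - b)/(2a)
x* = (2.1727 + 1)/(2*7) = 0.2266
f*(2.1727) = (y-b)^2/(4a) = (2.1727 + 1)^2/(4*7)
= 10.066/28 = 0.3595


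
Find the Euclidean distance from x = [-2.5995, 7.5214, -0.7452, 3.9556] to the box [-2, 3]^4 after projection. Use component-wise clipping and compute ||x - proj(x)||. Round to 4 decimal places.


Project each component onto [-2, 3].
clip(-2.5995) = -2.0, clip(7.5214) = 3.0, clip(-0.7452) = -0.7452, clip(3.9556) = 3.0
Projection = [-2.0, 3.0, -0.7452, 3.0]
Squared diffs: [0.3594, 20.4431, 0.0, 0.9132]
Distance = sqrt(21.7157) = 4.66


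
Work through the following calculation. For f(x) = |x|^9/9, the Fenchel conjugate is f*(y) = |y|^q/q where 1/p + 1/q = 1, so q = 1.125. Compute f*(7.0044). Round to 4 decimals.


The conjugate exponent q satisfies 1/p + 1/q = 1.
p = 9, so q = 9/(9 - 1) = 1.125
|y|^q = 7.0044^1.125 = 8.9339
f*(7.0044) = 8.9339 / 1.125 = 7.9413


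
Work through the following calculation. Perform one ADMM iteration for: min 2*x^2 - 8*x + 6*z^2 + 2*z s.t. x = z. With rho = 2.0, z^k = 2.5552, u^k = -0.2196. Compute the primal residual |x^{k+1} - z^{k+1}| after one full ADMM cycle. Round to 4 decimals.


ADMM iteration with rho = 2.0, z^k = 2.5552, u^k = -0.2196
Step 1: x-update.
Minimize 2*x^2 - 8*x + (2.0/2)*(x - 2.5552 - 0.2196)^2
FOC: (2*2 + 2.0)*x = 8 + 2.0*(2.5552 + 0.2196)
x^{k+1} = 2.2583
Step 2: z-update.
Minimize 6*z^2 + 2*z + (2.0/2)*(2.2583 - z - 0.2196)^2
FOC: (2*6 + 2.0)*z = -2 + 2.0*(2.2583 - 0.2196)
z^{k+1} = 0.1484
Step 3: u-update.
u^{k+1} = -0.2196 + 2.2583 - 0.1484 = 1.8903
Step 4: Primal residual = |2.2583 - 0.1484| = 2.1099


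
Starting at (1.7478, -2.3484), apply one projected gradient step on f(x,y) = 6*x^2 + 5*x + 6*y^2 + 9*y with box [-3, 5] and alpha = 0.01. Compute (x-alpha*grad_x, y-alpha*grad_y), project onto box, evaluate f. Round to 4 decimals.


Step 1: Compute gradient at (1.7478, -2.3484).
grad_x = 2*6*1.7478 + 5 = 25.9736
grad_y = 2*6*-2.3484 + 9 = -19.1808
Step 2: Gradient step.
x_raw = 1.7478 - 0.01*25.9736 = 1.4881
y_raw = -2.3484 - 0.01*-19.1808 = -2.1566
Step 3: Project onto [-3, 5].
x_proj = clip(1.4881) = 1.4881
y_proj = clip(-2.1566) = -2.1566
Step 4: Evaluate f.
f(1.4881, -2.1566) = 29.2223


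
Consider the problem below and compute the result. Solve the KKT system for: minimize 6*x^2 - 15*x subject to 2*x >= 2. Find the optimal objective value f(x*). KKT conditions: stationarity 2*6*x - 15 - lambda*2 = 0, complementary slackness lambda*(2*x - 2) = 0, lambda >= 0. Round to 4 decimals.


Step 1: Try lambda = 0 (constraint inactive).
Stationarity: 2*6*x - 15 = 0
x* = 15/(2*6) = 1.25
Check constraint: 2*1.25 = 2.5 >= 2 -- satisfied.
Step 2: Compute optimal value.
f(x*) = 6*1.25^2 - 15*1.25 = -9.375


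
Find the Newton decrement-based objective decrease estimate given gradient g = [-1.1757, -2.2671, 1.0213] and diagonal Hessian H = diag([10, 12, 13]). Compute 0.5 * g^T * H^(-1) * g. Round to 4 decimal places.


Step 1: H is diagonal, so H^(-1) * g = [-0.1176, -0.1889, 0.0786].
Step 2: g^T H^(-1) g = sum_i g_i^2 / H_ii
  = (-1.1757)^2/10 + (-2.2671)^2/12 + (1.0213)^2/13
  = 0.1382 + 0.4283 + 0.0802 = 0.6468
Step 3: Objective decrease = 0.5 * g^T H^(-1) g = 0.3234


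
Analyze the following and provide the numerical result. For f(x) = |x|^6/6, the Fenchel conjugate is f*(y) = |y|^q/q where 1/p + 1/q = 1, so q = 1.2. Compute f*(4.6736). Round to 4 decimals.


The conjugate exponent q satisfies 1/p + 1/q = 1.
p = 6, so q = 6/(6 - 1) = 1.2
|y|^q = 4.6736^1.2 = 6.3618
f*(4.6736) = 6.3618 / 1.2 = 5.3015


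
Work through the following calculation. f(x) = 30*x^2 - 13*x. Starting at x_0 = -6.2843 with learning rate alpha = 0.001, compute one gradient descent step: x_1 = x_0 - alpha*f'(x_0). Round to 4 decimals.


We compute the gradient at x_0 and apply the update.
f'(x) = 60*x - 13
f'(-6.2843) = 60*-6.2843 - 13 = -390.058
x_1 = -6.2843 - 0.001*-390.058 = -5.8942


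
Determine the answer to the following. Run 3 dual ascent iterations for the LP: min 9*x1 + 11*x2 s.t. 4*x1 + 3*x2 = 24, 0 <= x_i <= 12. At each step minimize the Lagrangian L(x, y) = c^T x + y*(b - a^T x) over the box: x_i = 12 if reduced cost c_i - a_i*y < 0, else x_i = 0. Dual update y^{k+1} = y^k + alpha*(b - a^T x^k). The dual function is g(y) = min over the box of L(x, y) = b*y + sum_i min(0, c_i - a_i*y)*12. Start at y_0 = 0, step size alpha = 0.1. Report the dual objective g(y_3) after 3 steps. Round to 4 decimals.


Dual ascent for LP: min 9*x1 + 11*x2, 4*x1 + 3*x2 = 24, 0 <= x_i <= 12
Step 1: y^k = 0.0, reduced costs: (9.0, 11.0)
  x^k = (0.0, 0.0), subgradient = b - a^T x = 24.0
  y^{k+1} = 0.0 + 0.1*24.0 = 2.4
Step 2: y^k = 2.4, reduced costs: (-0.6, 3.8)
  x^k = (12.0, 0.0), subgradient = b - a^T x = -24.0
  y^{k+1} = 2.4 + 0.1*-24.0 = -0.0
Step 3: y^k = -0.0, reduced costs: (9.0, 11.0)
  x^k = (0.0, 0.0), subgradient = b - a^T x = 24.0
  y^{k+1} = -0.0 + 0.1*24.0 = 2.4
Dual objective at y_3 = 2.4: reduced costs (-0.6, 3.8), box minimizer x = (12.0, 0.0)
g(y_3) = b*y + (c1 - a1*y)*x1 + (c2 - a2*y)*x2 = 24*2.4 + (-0.6)*12.0 + 3.8*0.0 = 57.6 - 7.2 + 0.0 = 50.4


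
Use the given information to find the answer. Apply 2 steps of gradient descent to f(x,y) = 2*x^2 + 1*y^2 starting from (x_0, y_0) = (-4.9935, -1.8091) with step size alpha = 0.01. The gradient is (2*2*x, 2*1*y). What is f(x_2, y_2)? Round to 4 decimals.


Gradient descent on f(x,y) = 2*x^2 + 1*y^2.
Starting point: (-4.9935, -1.8091), alpha = 0.01
Step 1: grad_x = 2*2*-4.9935 = -19.974, grad_y = 2*1*-1.8091 = -3.6182
  x_1 = -4.9935 - 0.01*-19.974 = -4.7938
  y_1 = -1.8091 - 0.01*-3.6182 = -1.7729
Step 2: grad_x = 2*2*-4.7938 = -19.175, grad_y = 2*1*-1.7729 = -3.5458
  x_2 = -4.7938 - 0.01*-19.175 = -4.602
  y_2 = -1.7729 - 0.01*-3.5458 = -1.7375
f(-4.602, -1.7375) = 2*(-4.602)^2 + 1*(-1.7375)^2 = 45.3758


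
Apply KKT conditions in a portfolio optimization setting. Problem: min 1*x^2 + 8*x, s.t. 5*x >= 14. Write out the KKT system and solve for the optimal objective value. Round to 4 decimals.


Step 1: Try lambda = 0 (constraint inactive).
x_unc = -8/(2*1) = -4.0
Check: 5*-4.0 = -20.0 < 14 -- violated!
Step 2: Constraint must be active: 5*x = 14
x* = 14/5 = 2.8
lambda = (2*1*2.8 + 8)/5 = 2.72
Step 3: Compute optimal value.
f(x*) = 1*2.8^2 + 8*2.8 = 30.24


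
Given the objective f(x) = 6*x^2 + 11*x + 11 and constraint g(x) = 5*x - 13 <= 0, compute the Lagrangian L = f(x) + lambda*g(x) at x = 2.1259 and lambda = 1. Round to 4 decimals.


Step 1: Evaluate f(x).
f(2.1259) = 6*2.1259^2 + 11*2.1259 + 11 = 61.5016
Step 2: Evaluate g(x).
g(2.1259) = 5*2.1259 - 13 = -2.3705
Step 3: Compute Lagrangian.
L = 61.5016 + 1*-2.3705 = 59.1311


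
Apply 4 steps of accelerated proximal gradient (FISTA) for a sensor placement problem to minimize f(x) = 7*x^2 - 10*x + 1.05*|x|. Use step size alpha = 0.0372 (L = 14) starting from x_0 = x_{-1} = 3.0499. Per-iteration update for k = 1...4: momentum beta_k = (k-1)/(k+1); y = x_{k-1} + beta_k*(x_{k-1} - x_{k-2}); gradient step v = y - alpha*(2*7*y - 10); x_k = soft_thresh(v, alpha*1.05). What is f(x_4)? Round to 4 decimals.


FISTA on f(x) = 7*x^2 - 10*x + 1.05*|x|
L = 14, alpha = 0.0372
Iteration 1: beta = 0.0, y = 3.0499 + 0.0*(3.0499 - 3.0499) = 3.0499
  grad(y) = 32.6986, v = y - alpha*grad = 1.8335
  prox(v) = soft_thresh(1.8335, 0.0391) = 1.7945
Iteration 2: beta = 0.3333, y = 1.7945 + 0.3333*(1.7945 - 3.0499) = 1.376
  grad(y) = 9.2636, v = y - alpha*grad = 1.0314
  prox(v) = soft_thresh(1.0314, 0.0391) = 0.9923
Iteration 3: beta = 0.5, y = 0.9923 + 0.5*(0.9923 - 1.7945) = 0.5912
  grad(y) = -1.7228, v = y - alpha*grad = 0.6553
  prox(v) = soft_thresh(0.6553, 0.0391) = 0.6163
Iteration 4: beta = 0.6, y = 0.6163 + 0.6*(0.6163 - 0.9923) = 0.3906
  grad(y) = -4.5312, v = y - alpha*grad = 0.5592
  prox(v) = soft_thresh(0.5592, 0.0391) = 0.5201
f(x_4) = 7*0.5201^2 - 10*0.5201 + 1.05*|0.5201| = -2.7614


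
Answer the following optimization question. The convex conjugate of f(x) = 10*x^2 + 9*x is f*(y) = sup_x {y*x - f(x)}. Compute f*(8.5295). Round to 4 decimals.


f*(y) = sup_x {y*x - a*x^2 - b*x} = sup_x {(y-b)*x - a*x^2}
FOC: (y - b) - 2a*x = 0 => x* = (y - b)/(2a)
x* = (8.5295 - 9)/(2*10) = -0.0235
f*(8.5295) = (y-b)^2/(4a) = (8.5295 - 9)^2/(4*10)
= 0.2214/40 = 0.0055


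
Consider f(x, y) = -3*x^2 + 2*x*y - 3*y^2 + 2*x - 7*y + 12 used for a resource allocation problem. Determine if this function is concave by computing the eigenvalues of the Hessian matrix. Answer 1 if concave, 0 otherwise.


The Hessian of f(x,y) = -3*x^2 + 2*x*y - 3*y^2 + 2*x - 7*y + 12 is:
H = [[-6, 2], [2, -6]]
Trace = -6 - 6 = -12
Determinant = -6*-6 - (2)^2 = 32
Discriminant = (-12)^2 - 4*32 = 16.0
Eigenvalues: lambda_1 = -8.0, lambda_2 = -4.0
The function is concave.

1


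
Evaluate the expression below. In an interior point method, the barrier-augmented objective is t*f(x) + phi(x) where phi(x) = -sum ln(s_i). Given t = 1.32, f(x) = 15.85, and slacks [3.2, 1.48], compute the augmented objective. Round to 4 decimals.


Step 1: Compute log-barrier.
ln values: [1.1632, 0.392]
phi = -(1.1632 + 0.392) = -1.5552
Step 2: Compute augmented objective.
t*f(x) = 1.32*15.85 = 20.922
Total = 20.922 - 1.5552 = 19.3668


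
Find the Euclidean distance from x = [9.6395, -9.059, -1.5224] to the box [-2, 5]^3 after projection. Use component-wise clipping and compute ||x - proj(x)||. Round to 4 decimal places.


Project each component onto [-2, 5].
clip(9.6395) = 5.0, clip(-9.059) = -2.0, clip(-1.5224) = -1.5224
Projection = [5.0, -2.0, -1.5224]
Squared diffs: [21.525, 49.8295, 0.0]
Distance = sqrt(71.3545) = 8.4472


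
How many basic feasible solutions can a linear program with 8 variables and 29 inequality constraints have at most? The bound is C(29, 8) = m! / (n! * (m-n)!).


Each vertex corresponds to some choice of n active constraints out of m, so the number of vertices is at most C(m, n) = m! / (n!(m-n)!).
m = 29, n = 8
Numerator: 29 * 28 * 27 * 26 * 25 * 24 * 23 * 22
Denominator: 8! = 40320
C(29, 8) = 4292145


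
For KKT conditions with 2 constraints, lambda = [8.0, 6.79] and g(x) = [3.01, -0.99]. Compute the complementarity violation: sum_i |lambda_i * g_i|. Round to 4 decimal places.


KKT complementary slackness check:
lambda_1 * g_1 = 8.0 * 3.01 = 24.08
lambda_2 * g_2 = 6.79 * -0.99 = -6.7221
Total violation = 24.08 + 6.7221 = 30.8021


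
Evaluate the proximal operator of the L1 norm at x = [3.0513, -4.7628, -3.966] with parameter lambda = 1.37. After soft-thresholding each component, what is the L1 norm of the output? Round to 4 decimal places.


Soft-thresholding with lambda = 1.37:
prox(3.0513) = sign(3.0513)*max(|3.0513| - 1.37, 0) = 1.6813
prox(-4.7628) = sign(-4.7628)*max(|-4.7628| - 1.37, 0) = -3.3928
prox(-3.966) = sign(-3.966)*max(|-3.966| - 1.37, 0) = -2.596
prox(x) = [1.6813, -3.3928, -2.596]
||prox(x)||_1 = 1.6813 + 3.3928 + 2.596 = 7.6701


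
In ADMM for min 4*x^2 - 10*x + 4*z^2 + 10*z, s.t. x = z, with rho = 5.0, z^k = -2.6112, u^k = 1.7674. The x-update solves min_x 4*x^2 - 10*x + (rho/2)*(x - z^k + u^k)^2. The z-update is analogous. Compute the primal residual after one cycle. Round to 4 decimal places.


ADMM iteration with rho = 5.0, z^k = -2.6112, u^k = 1.7674
Step 1: x-update.
Minimize 4*x^2 - 10*x + (5.0/2)*(x + 2.6112 + 1.7674)^2
FOC: (2*4 + 5.0)*x = 10 + 5.0*(-2.6112 - 1.7674)
x^{k+1} = -0.9148
Step 2: z-update.
Minimize 4*z^2 + 10*z + (5.0/2)*(-0.9148 - z + 1.7674)^2
FOC: (2*4 + 5.0)*z = -10 + 5.0*(-0.9148 + 1.7674)
z^{k+1} = -0.4413
Step 3: u-update.
u^{k+1} = 1.7674 - 0.9148 + 0.4413 = 1.2939
Step 4: Primal residual = |-0.9148 + 0.4413| = 0.4735


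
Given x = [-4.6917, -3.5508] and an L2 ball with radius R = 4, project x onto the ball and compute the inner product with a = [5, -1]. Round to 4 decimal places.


Step 1: Compute ||x|| (intermediates to 6 decimals).
||x|| = sqrt((-4.6917)^2 + (-3.5508)^2) = 5.883896
Step 2: Project.
Since ||x|| > R, scale = R/||x|| = 4/5.883896 = 0.679822, proj(x) = scale * x
proj(x) = [-3.189521, -2.413912]
Step 3: Dot product.
a^T * proj(x) = 5*(-3.189521) - 1*(-2.413912) = -13.5337


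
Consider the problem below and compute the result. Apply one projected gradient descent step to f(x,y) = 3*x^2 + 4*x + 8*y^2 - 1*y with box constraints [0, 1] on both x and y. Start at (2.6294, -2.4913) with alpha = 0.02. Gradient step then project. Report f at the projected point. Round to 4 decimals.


Step 1: Compute gradient at (2.6294, -2.4913).
grad_x = 2*3*2.6294 + 4 = 19.7764
grad_y = 2*8*-2.4913 - 1 = -40.8608
Step 2: Gradient step.
x_raw = 2.6294 - 0.02*19.7764 = 2.2339
y_raw = -2.4913 - 0.02*-40.8608 = -1.6741
Step 3: Project onto [0, 1].
x_proj = clip(2.2339) = 1.0
y_proj = clip(-1.6741) = 0.0
Step 4: Evaluate f.
f(1.0, 0.0) = 7.0


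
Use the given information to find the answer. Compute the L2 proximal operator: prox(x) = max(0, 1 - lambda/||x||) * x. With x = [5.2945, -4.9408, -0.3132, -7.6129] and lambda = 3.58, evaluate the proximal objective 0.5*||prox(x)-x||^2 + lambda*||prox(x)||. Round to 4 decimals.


Step 1: Compute ||x||.
||x|| = 10.5118
Step 2: Compute scaling factor.
scale = max(0, 1 - 3.58/10.5118) = 0.6594
Step 3: prox(x) = [3.4914, -3.2581, -0.2065, -5.0202]
||prox(x)|| = 6.9318
Step 4: Proximal objective.
0.5*||prox-x||^2 = 6.4082
lambda*||prox|| = 24.8158
Total = 31.224


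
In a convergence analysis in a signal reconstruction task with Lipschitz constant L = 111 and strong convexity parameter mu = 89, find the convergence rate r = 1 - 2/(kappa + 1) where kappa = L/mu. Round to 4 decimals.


Step 1: Compute the condition number.
kappa = L/mu = 111/89 = 1.2472
Step 2: Compute the convergence rate.
r = 1 - 2/(kappa + 1) = 1 - 2*mu/(L + mu) = (L - mu)/(L + mu) = 22/200 = 0.11


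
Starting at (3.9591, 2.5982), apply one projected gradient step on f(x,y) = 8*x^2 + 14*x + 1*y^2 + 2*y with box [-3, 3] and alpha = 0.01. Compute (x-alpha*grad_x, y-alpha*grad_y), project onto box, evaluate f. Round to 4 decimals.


Step 1: Compute gradient at (3.9591, 2.5982).
grad_x = 2*8*3.9591 + 14 = 77.3456
grad_y = 2*1*2.5982 + 2 = 7.1964
Step 2: Gradient step.
x_raw = 3.9591 - 0.01*77.3456 = 3.1856
y_raw = 2.5982 - 0.01*7.1964 = 2.5262
Step 3: Project onto [-3, 3].
x_proj = clip(3.1856) = 3.0
y_proj = clip(2.5262) = 2.5262
Step 4: Evaluate f.
f(3.0, 2.5262) = 125.4343


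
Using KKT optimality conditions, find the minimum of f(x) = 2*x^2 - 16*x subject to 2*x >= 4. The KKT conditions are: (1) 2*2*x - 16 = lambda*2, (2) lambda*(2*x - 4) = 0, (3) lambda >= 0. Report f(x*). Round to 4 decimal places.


Step 1: Try lambda = 0 (constraint inactive).
Stationarity: 2*2*x - 16 = 0
x* = 16/(2*2) = 4.0
Check constraint: 2*4.0 = 8.0 >= 4 -- satisfied.
Step 2: Compute optimal value.
f(x*) = 2*4.0^2 - 16*4.0 = -32.0


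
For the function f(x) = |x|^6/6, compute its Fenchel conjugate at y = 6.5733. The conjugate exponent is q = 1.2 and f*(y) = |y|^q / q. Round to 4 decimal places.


The conjugate exponent q satisfies 1/p + 1/q = 1.
p = 6, so q = 6/(6 - 1) = 1.2
|y|^q = 6.5733^1.2 = 9.5794
f*(6.5733) = 9.5794 / 1.2 = 7.9829


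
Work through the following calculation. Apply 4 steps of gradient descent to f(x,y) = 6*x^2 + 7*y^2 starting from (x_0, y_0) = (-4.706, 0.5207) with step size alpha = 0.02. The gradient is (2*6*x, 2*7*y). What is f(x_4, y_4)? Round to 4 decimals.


Gradient descent on f(x,y) = 6*x^2 + 7*y^2.
Starting point: (-4.706, 0.5207), alpha = 0.02
Step 1: grad_x = 2*6*-4.706 = -56.472, grad_y = 2*7*0.5207 = 7.2898
  x_1 = -4.706 - 0.02*-56.472 = -3.5766
  y_1 = 0.5207 - 0.02*7.2898 = 0.3749
Step 2: grad_x = 2*6*-3.5766 = -42.9187, grad_y = 2*7*0.3749 = 5.2487
  x_2 = -3.5766 - 0.02*-42.9187 = -2.7182
  y_2 = 0.3749 - 0.02*5.2487 = 0.2699
Step 3: grad_x = 2*6*-2.7182 = -32.6182, grad_y = 2*7*0.2699 = 3.779
  x_3 = -2.7182 - 0.02*-32.6182 = -2.0658
  y_3 = 0.2699 - 0.02*3.779 = 0.1944
Step 4: grad_x = 2*6*-2.0658 = -24.7899, grad_y = 2*7*0.1944 = 2.7209
  x_4 = -2.0658 - 0.02*-24.7899 = -1.57
  y_4 = 0.1944 - 0.02*2.7209 = 0.1399
f(-1.57, 0.1399) = 6*(-1.57)^2 + 7*0.1399^2 = 14.9269


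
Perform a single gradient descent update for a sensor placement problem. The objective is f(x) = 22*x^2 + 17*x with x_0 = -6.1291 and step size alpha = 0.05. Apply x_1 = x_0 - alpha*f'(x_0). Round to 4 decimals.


We compute the gradient at x_0 and apply the update.
f'(x) = 44*x + 17
f'(-6.1291) = 44*-6.1291 + 17 = -252.6804
x_1 = -6.1291 - 0.05*-252.6804 = 6.5049


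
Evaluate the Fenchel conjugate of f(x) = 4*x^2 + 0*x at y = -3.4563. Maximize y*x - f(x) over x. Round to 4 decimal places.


f*(y) = sup_x {y*x - a*x^2 - b*x} = sup_x {(y-b)*x - a*x^2}
FOC: (y - b) - 2a*x = 0 => x* = (y - b)/(2a)
x* = (-3.4563 - 0)/(2*4) = -0.432
f*(-3.4563) = (y-b)^2/(4a) = (-3.4563 - 0)^2/(4*4)
= 11.946/16 = 0.7466


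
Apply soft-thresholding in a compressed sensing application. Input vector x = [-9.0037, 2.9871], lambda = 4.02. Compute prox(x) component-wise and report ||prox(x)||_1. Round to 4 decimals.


Soft-thresholding with lambda = 4.02:
prox(-9.0037) = sign(-9.0037)*max(|-9.0037| - 4.02, 0) = -4.9837
prox(2.9871) = sign(2.9871)*max(|2.9871| - 4.02, 0) = 0.0
prox(x) = [-4.9837, 0.0]
||prox(x)||_1 = 4.9837 + 0.0 = 4.9837


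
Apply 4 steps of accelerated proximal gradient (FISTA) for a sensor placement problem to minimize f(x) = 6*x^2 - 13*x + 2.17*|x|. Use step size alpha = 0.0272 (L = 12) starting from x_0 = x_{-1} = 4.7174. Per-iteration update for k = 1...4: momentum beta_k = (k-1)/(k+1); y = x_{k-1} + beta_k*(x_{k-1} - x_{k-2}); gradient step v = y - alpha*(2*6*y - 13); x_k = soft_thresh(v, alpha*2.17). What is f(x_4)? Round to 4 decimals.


FISTA on f(x) = 6*x^2 - 13*x + 2.17*|x|
L = 12, alpha = 0.0272
Iteration 1: beta = 0.0, y = 4.7174 + 0.0*(4.7174 - 4.7174) = 4.7174
  grad(y) = 43.6088, v = y - alpha*grad = 3.5312
  prox(v) = soft_thresh(3.5312, 0.059) = 3.4722
Iteration 2: beta = 0.3333, y = 3.4722 + 0.3333*(3.4722 - 4.7174) = 3.0572
  grad(y) = 23.6859, v = y - alpha*grad = 2.4129
  prox(v) = soft_thresh(2.4129, 0.059) = 2.3539
Iteration 3: beta = 0.5, y = 2.3539 + 0.5*(2.3539 - 3.4722) = 1.7947
  grad(y) = 8.5365, v = y - alpha*grad = 1.5625
  prox(v) = soft_thresh(1.5625, 0.059) = 1.5035
Iteration 4: beta = 0.6, y = 1.5035 + 0.6*(1.5035 - 2.3539) = 0.9933
  grad(y) = -1.0809, v = y - alpha*grad = 1.0227
  prox(v) = soft_thresh(1.0227, 0.059) = 0.9636
f(x_4) = 6*0.9636^2 - 13*0.9636 + 2.17*|0.9636| = -4.8646


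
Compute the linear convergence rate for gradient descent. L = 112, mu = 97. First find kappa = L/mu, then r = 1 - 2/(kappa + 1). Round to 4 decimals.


Step 1: Compute the condition number.
kappa = L/mu = 112/97 = 1.1546
Step 2: Compute the convergence rate.
r = 1 - 2/(kappa + 1) = 1 - 2*mu/(L + mu) = (L - mu)/(L + mu) = 15/209 = 0.0718


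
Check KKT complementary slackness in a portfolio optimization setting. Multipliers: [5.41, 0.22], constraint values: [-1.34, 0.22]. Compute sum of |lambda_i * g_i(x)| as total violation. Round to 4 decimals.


KKT complementary slackness check:
lambda_1 * g_1 = 5.41 * -1.34 = -7.2494
lambda_2 * g_2 = 0.22 * 0.22 = 0.0484
Total violation = 7.2494 + 0.0484 = 7.2978


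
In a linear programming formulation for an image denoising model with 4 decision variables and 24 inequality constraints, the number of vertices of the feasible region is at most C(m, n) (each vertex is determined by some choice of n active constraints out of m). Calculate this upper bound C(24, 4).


Each vertex corresponds to some choice of n active constraints out of m, so the number of vertices is at most C(m, n) = m! / (n!(m-n)!).
m = 24, n = 4
Numerator: 24 * 23 * 22 * 21
Denominator: 4! = 24
C(24, 4) = 10626


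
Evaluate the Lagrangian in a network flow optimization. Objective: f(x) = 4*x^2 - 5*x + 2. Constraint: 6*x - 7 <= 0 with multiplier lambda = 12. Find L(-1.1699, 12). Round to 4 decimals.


Step 1: Evaluate f(x).
f(-1.1699) = 4*(-1.1699)^2 - 5*(-1.1699) + 2 = 13.3242
Step 2: Evaluate g(x).
g(-1.1699) = 6*-1.1699 - 7 = -14.0194
Step 3: Compute Lagrangian.
L = 13.3242 + 12*-14.0194 = -154.9086


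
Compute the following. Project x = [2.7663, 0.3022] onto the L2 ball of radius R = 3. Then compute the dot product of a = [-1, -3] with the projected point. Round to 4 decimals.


Step 1: Compute ||x|| (intermediates to 6 decimals).
||x|| = sqrt(2.7663^2 + 0.3022^2) = 2.782758
Step 2: Project.
Since ||x|| <= R, proj = x (no scaling needed).
proj(x) = [2.7663, 0.3022]
Step 3: Dot product.
a^T * proj(x) = -1*2.7663 - 3*0.3022 = -3.6729


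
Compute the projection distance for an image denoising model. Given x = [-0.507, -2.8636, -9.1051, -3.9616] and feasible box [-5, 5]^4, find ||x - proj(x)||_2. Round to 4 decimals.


Project each component onto [-5, 5].
clip(-0.507) = -0.507, clip(-2.8636) = -2.8636, clip(-9.1051) = -5.0, clip(-3.9616) = -3.9616
Projection = [-0.507, -2.8636, -5.0, -3.9616]
Squared diffs: [0.0, 0.0, 16.8518, 0.0]
Distance = sqrt(16.8518) = 4.1051


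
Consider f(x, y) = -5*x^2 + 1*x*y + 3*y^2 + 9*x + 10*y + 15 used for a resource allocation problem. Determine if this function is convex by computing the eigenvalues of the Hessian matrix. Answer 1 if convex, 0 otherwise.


The Hessian of f(x,y) = -5*x^2 + 1*x*y + 3*y^2 + 9*x + 10*y + 15 is:
H = [[-10, 1], [1, 6]]
Trace = -10 + 6 = -4
Determinant = -10*6 - (1)^2 = -61
Discriminant = (-4)^2 - 4*-61 = 260.0
Eigenvalues: lambda_1 = -10.0623, lambda_2 = 6.0623
The function is not convex.

0


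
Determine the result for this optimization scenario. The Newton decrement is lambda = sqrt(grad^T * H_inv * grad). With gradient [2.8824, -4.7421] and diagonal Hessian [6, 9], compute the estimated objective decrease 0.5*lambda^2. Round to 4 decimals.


Step 1: H is diagonal, so H^(-1) * g = [0.4804, -0.5269].
Step 2: g^T H^(-1) g = sum_i g_i^2 / H_ii
  = (2.8824)^2/6 + (-4.7421)^2/9
  = 1.3847 + 2.4986 = 3.8833
Step 3: Objective decrease = 0.5 * g^T H^(-1) g = 1.9417


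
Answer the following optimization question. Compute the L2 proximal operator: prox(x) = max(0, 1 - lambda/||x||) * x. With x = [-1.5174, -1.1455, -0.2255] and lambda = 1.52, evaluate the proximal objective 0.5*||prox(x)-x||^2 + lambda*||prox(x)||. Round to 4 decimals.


Step 1: Compute ||x||.
||x|| = 1.9146
Step 2: Compute scaling factor.
scale = max(0, 1 - 1.52/1.9146) = 0.2061
Step 3: prox(x) = [-0.3127, -0.2361, -0.0465]
||prox(x)|| = 0.3946
Step 4: Proximal objective.
0.5*||prox-x||^2 = 1.1552
lambda*||prox|| = 0.5998
Total = 1.7549


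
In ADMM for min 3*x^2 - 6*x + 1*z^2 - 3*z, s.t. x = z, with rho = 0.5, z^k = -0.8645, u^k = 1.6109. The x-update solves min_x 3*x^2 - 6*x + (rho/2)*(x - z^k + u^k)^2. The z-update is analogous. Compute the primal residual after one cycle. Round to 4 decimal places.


ADMM iteration with rho = 0.5, z^k = -0.8645, u^k = 1.6109
Step 1: x-update.
Minimize 3*x^2 - 6*x + (0.5/2)*(x + 0.8645 + 1.6109)^2
FOC: (2*3 + 0.5)*x = 6 + 0.5*(-0.8645 - 1.6109)
x^{k+1} = 0.7327
Step 2: z-update.
Minimize 1*z^2 - 3*z + (0.5/2)*(0.7327 - z + 1.6109)^2
FOC: (2*1 + 0.5)*z = 3 + 0.5*(0.7327 + 1.6109)
z^{k+1} = 1.6687
Step 3: u-update.
u^{k+1} = 1.6109 + 0.7327 - 1.6687 = 0.6748
Step 4: Primal residual = |0.7327 - 1.6687| = 0.9361


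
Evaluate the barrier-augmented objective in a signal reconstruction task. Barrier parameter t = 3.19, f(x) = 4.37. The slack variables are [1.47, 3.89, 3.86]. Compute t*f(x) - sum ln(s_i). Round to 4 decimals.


Step 1: Compute log-barrier.
ln values: [0.3853, 1.3584, 1.3507]
phi = -(0.3853 + 1.3584 + 1.3507) = -3.0943
Step 2: Compute augmented objective.
t*f(x) = 3.19*4.37 = 13.9403
Total = 13.9403 - 3.0943 = 10.846


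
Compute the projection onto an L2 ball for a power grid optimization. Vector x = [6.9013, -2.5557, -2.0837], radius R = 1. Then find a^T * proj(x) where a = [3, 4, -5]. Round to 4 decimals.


Step 1: Compute ||x|| (intermediates to 6 decimals).
||x|| = sqrt(6.9013^2 + (-2.5557)^2 + (-2.0837)^2) = 7.648618
Step 2: Project.
Since ||x|| > R, scale = R/||x|| = 1/7.648618 = 0.130743, proj(x) = scale * x
proj(x) = [0.902297, -0.33414, -0.272429]
Step 3: Dot product.
a^T * proj(x) = 3*0.902297 + 4*(-0.33414) - 5*(-0.272429) = 2.7325


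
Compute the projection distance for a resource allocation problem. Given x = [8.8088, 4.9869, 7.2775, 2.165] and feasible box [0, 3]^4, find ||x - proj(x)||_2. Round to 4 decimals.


Project each component onto [0, 3].
clip(8.8088) = 3.0, clip(4.9869) = 3.0, clip(7.2775) = 3.0, clip(2.165) = 2.165
Projection = [3.0, 3.0, 3.0, 2.165]
Squared diffs: [33.7422, 3.9478, 18.297, 0.0]
Distance = sqrt(55.987) = 7.4824


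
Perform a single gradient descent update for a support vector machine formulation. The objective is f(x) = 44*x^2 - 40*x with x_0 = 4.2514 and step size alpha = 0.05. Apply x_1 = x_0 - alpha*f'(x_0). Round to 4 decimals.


We compute the gradient at x_0 and apply the update.
f'(x) = 88*x - 40
f'(4.2514) = 88*4.2514 - 40 = 334.1232
x_1 = 4.2514 - 0.05*334.1232 = -12.4548


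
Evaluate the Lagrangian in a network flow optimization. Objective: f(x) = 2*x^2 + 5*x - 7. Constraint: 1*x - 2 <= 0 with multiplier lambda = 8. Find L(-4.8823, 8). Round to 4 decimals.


Step 1: Evaluate f(x).
f(-4.8823) = 2*(-4.8823)^2 + 5*(-4.8823) - 7 = 16.2622
Step 2: Evaluate g(x).
g(-4.8823) = 1*-4.8823 - 2 = -6.8823
Step 3: Compute Lagrangian.
L = 16.2622 + 8*-6.8823 = -38.7962


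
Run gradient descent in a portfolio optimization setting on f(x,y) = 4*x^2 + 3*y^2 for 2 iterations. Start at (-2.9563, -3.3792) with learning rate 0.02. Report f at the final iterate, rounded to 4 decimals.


Gradient descent on f(x,y) = 4*x^2 + 3*y^2.
Starting point: (-2.9563, -3.3792), alpha = 0.02
Step 1: grad_x = 2*4*-2.9563 = -23.6504, grad_y = 2*3*-3.3792 = -20.2752
  x_1 = -2.9563 - 0.02*-23.6504 = -2.4833
  y_1 = -3.3792 - 0.02*-20.2752 = -2.9737
Step 2: grad_x = 2*4*-2.4833 = -19.8663, grad_y = 2*3*-2.9737 = -17.8422
  x_2 = -2.4833 - 0.02*-19.8663 = -2.086
  y_2 = -2.9737 - 0.02*-17.8422 = -2.6169
f(-2.086, -2.6169) = 4*(-2.086)^2 + 3*(-2.6169)^2 = 37.9488


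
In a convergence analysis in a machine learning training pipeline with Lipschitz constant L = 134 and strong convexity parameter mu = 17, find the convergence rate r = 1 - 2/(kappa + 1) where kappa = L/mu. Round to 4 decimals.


Step 1: Compute the condition number.
kappa = L/mu = 134/17 = 7.8824
Step 2: Compute the convergence rate.
r = 1 - 2/(kappa + 1) = 1 - 2*mu/(L + mu) = (L - mu)/(L + mu) = 117/151 = 0.7748


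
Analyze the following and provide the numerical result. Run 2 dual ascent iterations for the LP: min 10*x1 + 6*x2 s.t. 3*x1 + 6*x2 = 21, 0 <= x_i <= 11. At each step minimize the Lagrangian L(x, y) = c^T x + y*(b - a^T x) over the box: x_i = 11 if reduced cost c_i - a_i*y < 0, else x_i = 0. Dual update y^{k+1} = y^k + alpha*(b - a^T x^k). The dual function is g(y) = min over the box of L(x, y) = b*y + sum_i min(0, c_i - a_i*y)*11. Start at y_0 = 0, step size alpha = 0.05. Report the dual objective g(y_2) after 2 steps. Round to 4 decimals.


Dual ascent for LP: min 10*x1 + 6*x2, 3*x1 + 6*x2 = 21, 0 <= x_i <= 11
Step 1: y^k = 0.0, reduced costs: (10.0, 6.0)
  x^k = (0.0, 0.0), subgradient = b - a^T x = 21.0
  y^{k+1} = 0.0 + 0.05*21.0 = 1.05
Step 2: y^k = 1.05, reduced costs: (6.85, -0.3)
  x^k = (0.0, 11.0), subgradient = b - a^T x = -45.0
  y^{k+1} = 1.05 + 0.05*-45.0 = -1.2
Dual objective at y_2 = -1.2: reduced costs (13.6, 13.2), box minimizer x = (0.0, 0.0)
g(y_2) = b*y + (c1 - a1*y)*x1 + (c2 - a2*y)*x2 = 21*(-1.2) + 13.6*0.0 + 13.2*0.0 = -25.2 + 0.0 + 0.0 = -25.2


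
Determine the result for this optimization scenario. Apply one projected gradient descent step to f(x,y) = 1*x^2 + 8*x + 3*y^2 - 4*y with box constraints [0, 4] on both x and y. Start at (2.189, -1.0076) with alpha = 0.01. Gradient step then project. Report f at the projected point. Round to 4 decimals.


Step 1: Compute gradient at (2.189, -1.0076).
grad_x = 2*1*2.189 + 8 = 12.378
grad_y = 2*3*-1.0076 - 4 = -10.0456
Step 2: Gradient step.
x_raw = 2.189 - 0.01*12.378 = 2.0652
y_raw = -1.0076 - 0.01*-10.0456 = -0.9071
Step 3: Project onto [0, 4].
x_proj = clip(2.0652) = 2.0652
y_proj = clip(-0.9071) = 0.0
Step 4: Evaluate f.
f(2.0652, 0.0) = 20.7869


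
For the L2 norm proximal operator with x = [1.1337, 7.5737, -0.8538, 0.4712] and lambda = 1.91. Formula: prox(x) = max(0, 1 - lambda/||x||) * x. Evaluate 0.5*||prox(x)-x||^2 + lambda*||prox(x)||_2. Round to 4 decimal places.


Step 1: Compute ||x||.
||x|| = 7.7199
Step 2: Compute scaling factor.
scale = max(0, 1 - 1.91/7.7199) = 0.7526
Step 3: prox(x) = [0.8532, 5.6999, -0.6426, 0.3546]
||prox(x)|| = 5.8099
Step 4: Proximal objective.
0.5*||prox-x||^2 = 1.8241
lambda*||prox|| = 11.0969
Total = 12.921


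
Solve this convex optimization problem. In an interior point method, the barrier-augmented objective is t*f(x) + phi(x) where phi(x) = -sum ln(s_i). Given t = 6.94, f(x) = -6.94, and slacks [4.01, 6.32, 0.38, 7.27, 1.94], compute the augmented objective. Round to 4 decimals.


Step 1: Compute log-barrier.
ln values: [1.3888, 1.8437, -0.9676, 1.9838, 0.6627]
phi = -(1.3888 + 1.8437 - 0.9676 + 1.9838 + 0.6627) = -4.9114
Step 2: Compute augmented objective.
t*f(x) = 6.94*-6.94 = -48.1636
Total = -48.1636 - 4.9114 = -53.075


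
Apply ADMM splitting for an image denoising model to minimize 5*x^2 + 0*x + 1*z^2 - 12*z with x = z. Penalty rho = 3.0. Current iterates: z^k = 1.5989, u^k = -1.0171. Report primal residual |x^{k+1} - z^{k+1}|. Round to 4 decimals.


ADMM iteration with rho = 3.0, z^k = 1.5989, u^k = -1.0171
Step 1: x-update.
Minimize 5*x^2 + 0*x + (3.0/2)*(x - 1.5989 - 1.0171)^2
FOC: (2*5 + 3.0)*x = 0 + 3.0*(1.5989 + 1.0171)
x^{k+1} = 0.6037
Step 2: z-update.
Minimize 1*z^2 - 12*z + (3.0/2)*(0.6037 - z - 1.0171)^2
FOC: (2*1 + 3.0)*z = 12 + 3.0*(0.6037 - 1.0171)
z^{k+1} = 2.152
Step 3: u-update.
u^{k+1} = -1.0171 + 0.6037 - 2.152 = -2.5654
Step 4: Primal residual = |0.6037 - 2.152| = 1.5483


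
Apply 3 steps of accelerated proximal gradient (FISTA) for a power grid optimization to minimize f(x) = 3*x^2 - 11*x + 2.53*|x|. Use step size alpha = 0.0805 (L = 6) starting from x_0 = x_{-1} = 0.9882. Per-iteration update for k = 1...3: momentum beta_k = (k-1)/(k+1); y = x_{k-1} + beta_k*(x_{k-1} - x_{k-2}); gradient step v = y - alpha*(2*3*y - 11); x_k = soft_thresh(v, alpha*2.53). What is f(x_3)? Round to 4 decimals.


FISTA on f(x) = 3*x^2 - 11*x + 2.53*|x|
L = 6, alpha = 0.0805
Iteration 1: beta = 0.0, y = 0.9882 + 0.0*(0.9882 - 0.9882) = 0.9882
  grad(y) = -5.0708, v = y - alpha*grad = 1.3964
  prox(v) = soft_thresh(1.3964, 0.2037) = 1.1927
Iteration 2: beta = 0.3333, y = 1.1927 + 0.3333*(1.1927 - 0.9882) = 1.2609
  grad(y) = -3.4345, v = y - alpha*grad = 1.5374
  prox(v) = soft_thresh(1.5374, 0.2037) = 1.3337
Iteration 3: beta = 0.5, y = 1.3337 + 0.5*(1.3337 - 1.1927) = 1.4042
  grad(y) = -2.5747, v = y - alpha*grad = 1.6115
  prox(v) = soft_thresh(1.6115, 0.2037) = 1.4078
f(x_3) = 3*1.4078^2 - 11*1.4078 + 2.53*|1.4078| = -5.9784
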